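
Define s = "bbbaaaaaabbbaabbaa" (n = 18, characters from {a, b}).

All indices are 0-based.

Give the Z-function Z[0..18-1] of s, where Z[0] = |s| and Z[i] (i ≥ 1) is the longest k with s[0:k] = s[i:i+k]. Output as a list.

Z[0]=18
i=1: outside box; Z[1]=2 extend→box=[1,3)
i=2: min(r-i=1, Z[1]=2)=1; Z[2]=1
i=3: outside box; Z[3]=0
i=4: outside box; Z[4]=0
i=5: outside box; Z[5]=0
i=6: outside box; Z[6]=0
i=7: outside box; Z[7]=0
i=8: outside box; Z[8]=0
i=9: outside box; Z[9]=5 extend→box=[9,14)
i=10: min(r-i=4, Z[1]=2)=2; Z[10]=2
i=11: min(r-i=3, Z[2]=1)=1; Z[11]=1
i=12: min(r-i=2, Z[3]=0)=0; Z[12]=0
i=13: min(r-i=1, Z[4]=0)=0; Z[13]=0
i=14: outside box; Z[14]=2 extend→box=[14,16)
i=15: min(r-i=1, Z[1]=2)=1; Z[15]=1
i=16: outside box; Z[16]=0
i=17: outside box; Z[17]=0

[18, 2, 1, 0, 0, 0, 0, 0, 0, 5, 2, 1, 0, 0, 2, 1, 0, 0]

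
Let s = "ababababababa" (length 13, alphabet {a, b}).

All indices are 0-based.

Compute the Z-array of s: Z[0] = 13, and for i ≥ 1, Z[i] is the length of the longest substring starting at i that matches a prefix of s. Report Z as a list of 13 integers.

Z[0]=13
i=1: outside box; Z[1]=0
i=2: outside box; Z[2]=11 grow→box=[2,13)
i=3: min(r-i=10, Z[1]=0)=0; Z[3]=0
i=4: min(r-i=9, Z[2]=11)=9; Z[4]=9
i=5: min(r-i=8, Z[3]=0)=0; Z[5]=0
i=6: min(r-i=7, Z[4]=9)=7; Z[6]=7
i=7: min(r-i=6, Z[5]=0)=0; Z[7]=0
i=8: min(r-i=5, Z[6]=7)=5; Z[8]=5
i=9: min(r-i=4, Z[7]=0)=0; Z[9]=0
i=10: min(r-i=3, Z[8]=5)=3; Z[10]=3
i=11: min(r-i=2, Z[9]=0)=0; Z[11]=0
i=12: min(r-i=1, Z[10]=3)=1; Z[12]=1

[13, 0, 11, 0, 9, 0, 7, 0, 5, 0, 3, 0, 1]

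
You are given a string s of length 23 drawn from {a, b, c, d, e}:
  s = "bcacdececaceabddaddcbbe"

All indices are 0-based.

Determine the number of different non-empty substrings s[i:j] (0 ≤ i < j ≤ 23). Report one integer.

rank→(start, suffix):
  0 → (12, 'abddaddcbbe')
  1 → (2, 'acdececaceabddaddcbbe')
  2 → (9, 'aceabddaddcbbe')
  3 → (16, 'addcbbe')
  4 → (20, 'bbe')
  5 → (0, 'bcacdececaceabddaddcbbe')
  6 → (13, 'bddaddcbbe')
  7 → (21, 'be')
  8 → (1, 'cacdececaceabddaddcbbe')
  9 → (8, 'caceabddaddcbbe')
  10 → (19, 'cbbe')
  11 → (3, 'cdececaceabddaddcbbe')
  12 → (10, 'ceabddaddcbbe')
  13 → (6, 'cecaceabddaddcbbe')
  14 → (15, 'daddcbbe')
  15 → (18, 'dcbbe')
  16 → (14, 'ddaddcbbe')
  17 → (17, 'ddcbbe')
  18 → (4, 'dececaceabddaddcbbe')
  19 → (22, 'e')
  20 → (11, 'eabddaddcbbe')
  21 → (7, 'ecaceabddaddcbbe')
  22 → (5, 'ececaceabddaddcbbe')

SA = [12, 2, 9, 16, 20, 0, 13, 21, 1, 8, 19, 3, 10, 6, 15, 18, 14, 17, 4, 22, 11, 7, 5]
i: (SA[i-1],SA[i]) lcp shared
  1: (12,2) 1 'a'
  2: (2,9) 2 'ac'
  3: (9,16) 1 'a'
  4: (16,20) 0 ''
  5: (20,0) 1 'b'
  6: (0,13) 1 'b'
  7: (13,21) 1 'b'
  8: (21,1) 0 ''
  9: (1,8) 3 'cac'
  10: (8,19) 1 'c'
  11: (19,3) 1 'c'
  12: (3,10) 1 'c'
  13: (10,6) 2 'ce'
  14: (6,15) 0 ''
  15: (15,18) 1 'd'
  16: (18,14) 1 'd'
  17: (14,17) 2 'dd'
  18: (17,4) 1 'd'
  19: (4,22) 0 ''
  20: (22,11) 1 'e'
  21: (11,7) 1 'e'
  22: (7,5) 2 'ec'

n(n+1)/2 = 23·24/2 = 276
Σ LCP = 0 + 1 + 2 + 1 + 0 + 1 + 1 + 1 + 0 + 3 + 1 + 1 + 1 + 2 + 0 + 1 + 1 + 2 + 1 + 0 + 1 + 1 + 2 = 24
distinct = 276 − 24 = 252

252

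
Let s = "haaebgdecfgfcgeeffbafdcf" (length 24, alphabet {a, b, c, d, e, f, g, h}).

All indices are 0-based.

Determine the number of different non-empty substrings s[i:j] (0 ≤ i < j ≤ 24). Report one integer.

283

rank→(start, suffix):
  0 → (1, 'aaebgdecfgfcgeeffbafdcf')
  1 → (2, 'aebgdecfgfcgeeffbafdcf')
  2 → (19, 'afdcf')
  3 → (18, 'bafdcf')
  4 → (4, 'bgdecfgfcgeeffbafdcf')
  5 → (22, 'cf')
  6 → (8, 'cfgfcgeeffbafdcf')
  7 → (12, 'cgeeffbafdcf')
  8 → (21, 'dcf')
  9 → (6, 'decfgfcgeeffbafdcf')
  10 → (3, 'ebgdecfgfcgeeffbafdcf')
  11 → (7, 'ecfgfcgeeffbafdcf')
  12 → (14, 'eeffbafdcf')
  13 → (15, 'effbafdcf')
  14 → (23, 'f')
  15 → (17, 'fbafdcf')
  16 → (11, 'fcgeeffbafdcf')
  17 → (20, 'fdcf')
  18 → (16, 'ffbafdcf')
  19 → (9, 'fgfcgeeffbafdcf')
  20 → (5, 'gdecfgfcgeeffbafdcf')
  21 → (13, 'geeffbafdcf')
  22 → (10, 'gfcgeeffbafdcf')
  23 → (0, 'haaebgdecfgfcgeeffbafdcf')

SA = [1, 2, 19, 18, 4, 22, 8, 12, 21, 6, 3, 7, 14, 15, 23, 17, 11, 20, 16, 9, 5, 13, 10, 0]
i: (SA[i-1],SA[i]) lcp shared
  1: (1,2) 1 'a'
  2: (2,19) 1 'a'
  3: (19,18) 0 ''
  4: (18,4) 1 'b'
  5: (4,22) 0 ''
  6: (22,8) 2 'cf'
  7: (8,12) 1 'c'
  8: (12,21) 0 ''
  9: (21,6) 1 'd'
  10: (6,3) 0 ''
  11: (3,7) 1 'e'
  12: (7,14) 1 'e'
  13: (14,15) 1 'e'
  14: (15,23) 0 ''
  15: (23,17) 1 'f'
  16: (17,11) 1 'f'
  17: (11,20) 1 'f'
  18: (20,16) 1 'f'
  19: (16,9) 1 'f'
  20: (9,5) 0 ''
  21: (5,13) 1 'g'
  22: (13,10) 1 'g'
  23: (10,0) 0 ''

n(n+1)/2 = 24·25/2 = 300
Σ LCP = 0 + 1 + 1 + 0 + 1 + 0 + 2 + 1 + 0 + 1 + 0 + 1 + 1 + 1 + 0 + 1 + 1 + 1 + 1 + 1 + 0 + 1 + 1 + 0 = 17
distinct = 300 − 17 = 283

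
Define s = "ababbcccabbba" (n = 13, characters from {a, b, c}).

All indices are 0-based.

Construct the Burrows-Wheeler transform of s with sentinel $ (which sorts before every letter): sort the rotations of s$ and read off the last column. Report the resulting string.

rank  rotation        last
    0  $ababbcccabbba  a
    1  a$ababbcccabbb  b
    2  ababbcccabbba$  $
    3  abbba$ababbccc  c
    4  abbcccabbba$ab  b
    5  ba$ababbcccabb  b
    6  babbcccabbba$a  a
    7  bba$ababbcccab  b
    8  bbba$ababbccca  a
    9  bbcccabbba$aba  a
   10  bcccabbba$abab  b
   11  cabbba$ababbcc  c
   12  ccabbba$ababbc  c
   13  cccabbba$ababb  b

ab$cbbabaabccb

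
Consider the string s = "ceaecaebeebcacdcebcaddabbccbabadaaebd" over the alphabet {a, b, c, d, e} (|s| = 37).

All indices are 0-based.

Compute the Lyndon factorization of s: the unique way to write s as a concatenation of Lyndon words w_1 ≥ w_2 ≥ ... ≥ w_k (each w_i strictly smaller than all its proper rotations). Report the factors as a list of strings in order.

emit factor 1: 'ce' (i=0, period=2)
emit factor 2: 'aec' (i=2, period=3)
emit factor 3: 'aebeebc' (i=5, period=7)
emit factor 4: 'acdcebcadd' (i=12, period=10)
emit factor 5: 'abbccb' (i=22, period=6)
emit factor 6: 'abad' (i=28, period=4)
emit factor 7: 'aaebd' (i=32, period=5)

["ce", "aec", "aebeebc", "acdcebcadd", "abbccb", "abad", "aaebd"]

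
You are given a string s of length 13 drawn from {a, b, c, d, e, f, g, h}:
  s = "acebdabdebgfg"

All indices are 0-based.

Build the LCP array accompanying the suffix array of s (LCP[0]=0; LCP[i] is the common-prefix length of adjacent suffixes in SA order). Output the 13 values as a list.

[0, 1, 0, 2, 1, 0, 0, 1, 0, 2, 0, 0, 1]

rank→(start, suffix):
  0 → (5, 'abdebgfg')
  1 → (0, 'acebdabdebgfg')
  2 → (3, 'bdabdebgfg')
  3 → (6, 'bdebgfg')
  4 → (9, 'bgfg')
  5 → (1, 'cebdabdebgfg')
  6 → (4, 'dabdebgfg')
  7 → (7, 'debgfg')
  8 → (2, 'ebdabdebgfg')
  9 → (8, 'ebgfg')
  10 → (11, 'fg')
  11 → (12, 'g')
  12 → (10, 'gfg')

SA = [5, 0, 3, 6, 9, 1, 4, 7, 2, 8, 11, 12, 10]
i: (SA[i-1],SA[i]) lcp shared
  1: (5,0) 1 'a'
  2: (0,3) 0 ''
  3: (3,6) 2 'bd'
  4: (6,9) 1 'b'
  5: (9,1) 0 ''
  6: (1,4) 0 ''
  7: (4,7) 1 'd'
  8: (7,2) 0 ''
  9: (2,8) 2 'eb'
  10: (8,11) 0 ''
  11: (11,12) 0 ''
  12: (12,10) 1 'g'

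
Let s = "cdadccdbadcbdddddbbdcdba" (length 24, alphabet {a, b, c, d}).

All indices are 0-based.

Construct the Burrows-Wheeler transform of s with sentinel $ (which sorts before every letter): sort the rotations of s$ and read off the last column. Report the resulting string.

abbddddbcdd$dccccdaabdddb

rank  rotation                   last
    0  $cdadccdbadcbdddddbbdcdba  a
    1  a$cdadccdbadcbdddddbbdcdb  b
    2  adcbdddddbbdcdba$cdadccdb  b
    3  adccdbadcbdddddbbdcdba$cd  d
    4  ba$cdadccdbadcbdddddbbdcd  d
    5  badcbdddddbbdcdba$cdadccd  d
    6  bbdcdba$cdadccdbadcbddddd  d
    7  bdcdba$cdadccdbadcbdddddb  b
    8  bdddddbbdcdba$cdadccdbadc  c
    9  cbdddddbbdcdba$cdadccdbad  d
   10  ccdbadcbdddddbbdcdba$cdad  d
   11  cdadccdbadcbdddddbbdcdba$  $
   12  cdba$cdadccdbadcbdddddbbd  d
   13  cdbadcbdddddbbdcdba$cdadc  c
   14  dadccdbadcbdddddbbdcdba$c  c
   15  dba$cdadccdbadcbdddddbbdc  c
   16  dbadcbdddddbbdcdba$cdadcc  c
   17  dbbdcdba$cdadccdbadcbdddd  d
   18  dcbdddddbbdcdba$cdadccdba  a
   19  dccdbadcbdddddbbdcdba$cda  a
   20  dcdba$cdadccdbadcbdddddbb  b
   21  ddbbdcdba$cdadccdbadcbddd  d
   22  dddbbdcdba$cdadccdbadcbdd  d
   23  ddddbbdcdba$cdadccdbadcbd  d
   24  dddddbbdcdba$cdadccdbadcb  b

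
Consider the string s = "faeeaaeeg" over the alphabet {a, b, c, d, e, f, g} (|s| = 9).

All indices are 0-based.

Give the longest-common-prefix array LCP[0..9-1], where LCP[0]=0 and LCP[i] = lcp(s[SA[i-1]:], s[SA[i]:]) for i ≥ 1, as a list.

[0, 1, 3, 0, 1, 2, 1, 0, 0]

rank | idx | suffix
   0 |   4 | aaeeg
   1 |   1 | aeeaaeeg
   2 |   5 | aeeg
   3 |   3 | eaaeeg
   4 |   2 | eeaaeeg
   5 |   6 | eeg
   6 |   7 | eg
   7 |   0 | faeeaaeeg
   8 |   8 | g

SA = [4, 1, 5, 3, 2, 6, 7, 0, 8]
i: (SA[i-1],SA[i]) lcp shared
  1: (4,1) 1 'a'
  2: (1,5) 3 'aee'
  3: (5,3) 0 ''
  4: (3,2) 1 'e'
  5: (2,6) 2 'ee'
  6: (6,7) 1 'e'
  7: (7,0) 0 ''
  8: (0,8) 0 ''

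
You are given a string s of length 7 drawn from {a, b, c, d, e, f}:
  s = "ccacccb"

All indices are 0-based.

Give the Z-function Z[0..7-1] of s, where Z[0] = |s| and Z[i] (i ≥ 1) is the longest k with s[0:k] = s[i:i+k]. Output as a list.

[7, 1, 0, 2, 2, 1, 0]

Z[0]=7
i=1: fresh scan; Z[1]=1 scan→box=[1,2)
i=2: fresh scan; Z[2]=0
i=3: fresh scan; Z[3]=2 scan→box=[3,5)
i=4: min(r-i=1, Z[1]=1)=1; Z[4]=2 scan→box=[4,6)
i=5: min(r-i=1, Z[1]=1)=1; Z[5]=1
i=6: fresh scan; Z[6]=0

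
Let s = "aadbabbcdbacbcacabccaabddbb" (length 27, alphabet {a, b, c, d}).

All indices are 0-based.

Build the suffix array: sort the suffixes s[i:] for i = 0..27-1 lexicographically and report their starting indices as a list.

[20, 0, 4, 16, 21, 14, 10, 1, 26, 3, 9, 25, 5, 12, 17, 6, 22, 19, 15, 13, 11, 18, 7, 2, 8, 24, 23]

sorted suffixes:
  #0 SA[0]=20  'aabddbb'
  #1 SA[1]=0  'aadbabbcdbacbcacabccaabddbb'
  #2 SA[2]=4  'abbcdbacbcacabccaabddbb'
  #3 SA[3]=16  'abccaabddbb'
  #4 SA[4]=21  'abddbb'
  #5 SA[5]=14  'acabccaabddbb'
  #6 SA[6]=10  'acbcacabccaabddbb'
  #7 SA[7]=1  'adbabbcdbacbcacabccaabddbb'
  #8 SA[8]=26  'b'
  #9 SA[9]=3  'babbcdbacbcacabccaabddbb'
  #10 SA[10]=9  'bacbcacabccaabddbb'
  #11 SA[11]=25  'bb'
  #12 SA[12]=5  'bbcdbacbcacabccaabddbb'
  #13 SA[13]=12  'bcacabccaabddbb'
  #14 SA[14]=17  'bccaabddbb'
  #15 SA[15]=6  'bcdbacbcacabccaabddbb'
  #16 SA[16]=22  'bddbb'
  #17 SA[17]=19  'caabddbb'
  #18 SA[18]=15  'cabccaabddbb'
  #19 SA[19]=13  'cacabccaabddbb'
  #20 SA[20]=11  'cbcacabccaabddbb'
  #21 SA[21]=18  'ccaabddbb'
  #22 SA[22]=7  'cdbacbcacabccaabddbb'
  #23 SA[23]=2  'dbabbcdbacbcacabccaabddbb'
  #24 SA[24]=8  'dbacbcacabccaabddbb'
  #25 SA[25]=24  'dbb'
  #26 SA[26]=23  'ddbb'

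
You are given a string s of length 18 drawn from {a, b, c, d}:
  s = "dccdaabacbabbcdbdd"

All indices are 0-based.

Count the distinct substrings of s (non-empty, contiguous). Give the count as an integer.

154

rank | idx | suffix
   0 |   4 | aabacbabbcdbdd
   1 |   5 | abacbabbcdbdd
   2 |  10 | abbcdbdd
   3 |   7 | acbabbcdbdd
   4 |   9 | babbcdbdd
   5 |   6 | bacbabbcdbdd
   6 |  11 | bbcdbdd
   7 |  12 | bcdbdd
   8 |  15 | bdd
   9 |   8 | cbabbcdbdd
  10 |   1 | ccdaabacbabbcdbdd
  11 |   2 | cdaabacbabbcdbdd
  12 |  13 | cdbdd
  13 |  17 | d
  14 |   3 | daabacbabbcdbdd
  15 |  14 | dbdd
  16 |   0 | dccdaabacbabbcdbdd
  17 |  16 | dd

SA = [4, 5, 10, 7, 9, 6, 11, 12, 15, 8, 1, 2, 13, 17, 3, 14, 0, 16]
rank  pair      lcp
   1  s[4:],s[5:]  1  'a'
   2  s[5:],s[10:]  2  'ab'
   3  s[10:],s[7:]  1  'a'
   4  s[7:],s[9:]  0  ''
   5  s[9:],s[6:]  2  'ba'
   6  s[6:],s[11:]  1  'b'
   7  s[11:],s[12:]  1  'b'
   8  s[12:],s[15:]  1  'b'
   9  s[15:],s[8:]  0  ''
  10  s[8:],s[1:]  1  'c'
  11  s[1:],s[2:]  1  'c'
  12  s[2:],s[13:]  2  'cd'
  13  s[13:],s[17:]  0  ''
  14  s[17:],s[3:]  1  'd'
  15  s[3:],s[14:]  1  'd'
  16  s[14:],s[0:]  1  'd'
  17  s[0:],s[16:]  1  'd'

n(n+1)/2 = 18·19/2 = 171
Σ LCP = 0 + 1 + 2 + 1 + 0 + 2 + 1 + 1 + 1 + 0 + 1 + 1 + 2 + 0 + 1 + 1 + 1 + 1 = 17
distinct = 171 − 17 = 154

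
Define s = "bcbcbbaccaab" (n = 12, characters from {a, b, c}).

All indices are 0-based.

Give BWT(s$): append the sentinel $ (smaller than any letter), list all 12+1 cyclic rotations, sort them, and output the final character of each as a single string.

bcababcc$cbba

rank  rotation       last
    0  $bcbcbbaccaab  b
    1  aab$bcbcbbacc  c
    2  ab$bcbcbbacca  a
    3  accaab$bcbcbb  b
    4  b$bcbcbbaccaa  a
    5  baccaab$bcbcb  b
    6  bbaccaab$bcbc  c
    7  bcbbaccaab$bc  c
    8  bcbcbbaccaab$  $
    9  caab$bcbcbbac  c
   10  cbbaccaab$bcb  b
   11  cbcbbaccaab$b  b
   12  ccaab$bcbcbba  a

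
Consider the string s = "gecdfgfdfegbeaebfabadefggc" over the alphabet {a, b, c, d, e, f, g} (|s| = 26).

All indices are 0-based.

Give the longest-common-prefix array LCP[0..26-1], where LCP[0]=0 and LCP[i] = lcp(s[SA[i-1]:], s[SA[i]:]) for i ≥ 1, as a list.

[0, 1, 1, 0, 1, 1, 0, 1, 0, 1, 2, 0, 1, 1, 1, 1, 0, 1, 1, 1, 2, 0, 1, 1, 1, 1]

rank→(start, suffix):
  0 → (17, 'abadefggc')
  1 → (19, 'adefggc')
  2 → (13, 'aebfabadefggc')
  3 → (18, 'badefggc')
  4 → (11, 'beaebfabadefggc')
  5 → (15, 'bfabadefggc')
  6 → (25, 'c')
  7 → (2, 'cdfgfdfegbeaebfabadefggc')
  8 → (20, 'defggc')
  9 → (7, 'dfegbeaebfabadefggc')
  10 → (3, 'dfgfdfegbeaebfabadefggc')
  11 → (12, 'eaebfabadefggc')
  12 → (14, 'ebfabadefggc')
  13 → (1, 'ecdfgfdfegbeaebfabadefggc')
  14 → (21, 'efggc')
  15 → (9, 'egbeaebfabadefggc')
  16 → (16, 'fabadefggc')
  17 → (6, 'fdfegbeaebfabadefggc')
  18 → (8, 'fegbeaebfabadefggc')
  19 → (4, 'fgfdfegbeaebfabadefggc')
  20 → (22, 'fggc')
  21 → (10, 'gbeaebfabadefggc')
  22 → (24, 'gc')
  23 → (0, 'gecdfgfdfegbeaebfabadefggc')
  24 → (5, 'gfdfegbeaebfabadefggc')
  25 → (23, 'ggc')

SA = [17, 19, 13, 18, 11, 15, 25, 2, 20, 7, 3, 12, 14, 1, 21, 9, 16, 6, 8, 4, 22, 10, 24, 0, 5, 23]
[i] adj suffixes → lcp
  [1] 17/19 → 1 ('a')
  [2] 19/13 → 1 ('a')
  [3] 13/18 → 0 ('')
  [4] 18/11 → 1 ('b')
  [5] 11/15 → 1 ('b')
  [6] 15/25 → 0 ('')
  [7] 25/2 → 1 ('c')
  [8] 2/20 → 0 ('')
  [9] 20/7 → 1 ('d')
  [10] 7/3 → 2 ('df')
  [11] 3/12 → 0 ('')
  [12] 12/14 → 1 ('e')
  [13] 14/1 → 1 ('e')
  [14] 1/21 → 1 ('e')
  [15] 21/9 → 1 ('e')
  [16] 9/16 → 0 ('')
  [17] 16/6 → 1 ('f')
  [18] 6/8 → 1 ('f')
  [19] 8/4 → 1 ('f')
  [20] 4/22 → 2 ('fg')
  [21] 22/10 → 0 ('')
  [22] 10/24 → 1 ('g')
  [23] 24/0 → 1 ('g')
  [24] 0/5 → 1 ('g')
  [25] 5/23 → 1 ('g')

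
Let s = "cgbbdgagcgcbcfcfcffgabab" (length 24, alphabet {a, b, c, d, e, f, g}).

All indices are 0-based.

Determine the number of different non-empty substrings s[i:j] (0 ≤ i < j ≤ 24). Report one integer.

rank→(start, suffix):
  0 → (22, 'ab')
  1 → (20, 'abab')
  2 → (6, 'agcgcbcfcfcffgabab')
  3 → (23, 'b')
  4 → (21, 'bab')
  5 → (2, 'bbdgagcgcbcfcfcffgabab')
  6 → (11, 'bcfcfcffgabab')
  7 → (3, 'bdgagcgcbcfcfcffgabab')
  8 → (10, 'cbcfcfcffgabab')
  9 → (12, 'cfcfcffgabab')
  10 → (14, 'cfcffgabab')
  11 → (16, 'cffgabab')
  12 → (0, 'cgbbdgagcgcbcfcfcffgabab')
  13 → (8, 'cgcbcfcfcffgabab')
  14 → (4, 'dgagcgcbcfcfcffgabab')
  15 → (13, 'fcfcffgabab')
  16 → (15, 'fcffgabab')
  17 → (17, 'ffgabab')
  18 → (18, 'fgabab')
  19 → (19, 'gabab')
  20 → (5, 'gagcgcbcfcfcffgabab')
  21 → (1, 'gbbdgagcgcbcfcfcffgabab')
  22 → (9, 'gcbcfcfcffgabab')
  23 → (7, 'gcgcbcfcfcffgabab')

SA = [22, 20, 6, 23, 21, 2, 11, 3, 10, 12, 14, 16, 0, 8, 4, 13, 15, 17, 18, 19, 5, 1, 9, 7]
i: (SA[i-1],SA[i]) lcp shared
  1: (22,20) 2 'ab'
  2: (20,6) 1 'a'
  3: (6,23) 0 ''
  4: (23,21) 1 'b'
  5: (21,2) 1 'b'
  6: (2,11) 1 'b'
  7: (11,3) 1 'b'
  8: (3,10) 0 ''
  9: (10,12) 1 'c'
  10: (12,14) 4 'cfcf'
  11: (14,16) 2 'cf'
  12: (16,0) 1 'c'
  13: (0,8) 2 'cg'
  14: (8,4) 0 ''
  15: (4,13) 0 ''
  16: (13,15) 3 'fcf'
  17: (15,17) 1 'f'
  18: (17,18) 1 'f'
  19: (18,19) 0 ''
  20: (19,5) 2 'ga'
  21: (5,1) 1 'g'
  22: (1,9) 1 'g'
  23: (9,7) 2 'gc'

n(n+1)/2 = 24·25/2 = 300
Σ LCP = 0 + 2 + 1 + 0 + 1 + 1 + 1 + 1 + 0 + 1 + 4 + 2 + 1 + 2 + 0 + 0 + 3 + 1 + 1 + 0 + 2 + 1 + 1 + 2 = 28
distinct = 300 − 28 = 272

272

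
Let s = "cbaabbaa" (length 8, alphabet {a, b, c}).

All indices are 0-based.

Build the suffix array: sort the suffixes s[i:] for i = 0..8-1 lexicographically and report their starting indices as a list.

[7, 6, 2, 3, 5, 1, 4, 0]

sorted suffixes:
  #0 SA[0]=7  'a'
  #1 SA[1]=6  'aa'
  #2 SA[2]=2  'aabbaa'
  #3 SA[3]=3  'abbaa'
  #4 SA[4]=5  'baa'
  #5 SA[5]=1  'baabbaa'
  #6 SA[6]=4  'bbaa'
  #7 SA[7]=0  'cbaabbaa'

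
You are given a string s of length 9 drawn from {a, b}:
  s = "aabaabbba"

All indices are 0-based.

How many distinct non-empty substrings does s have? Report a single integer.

rank→(start, suffix):
  0 → (8, 'a')
  1 → (0, 'aabaabbba')
  2 → (3, 'aabbba')
  3 → (1, 'abaabbba')
  4 → (4, 'abbba')
  5 → (7, 'ba')
  6 → (2, 'baabbba')
  7 → (6, 'bba')
  8 → (5, 'bbba')

SA = [8, 0, 3, 1, 4, 7, 2, 6, 5]
[i] adj suffixes → lcp
  [1] 8/0 → 1 ('a')
  [2] 0/3 → 3 ('aab')
  [3] 3/1 → 1 ('a')
  [4] 1/4 → 2 ('ab')
  [5] 4/7 → 0 ('')
  [6] 7/2 → 2 ('ba')
  [7] 2/6 → 1 ('b')
  [8] 6/5 → 2 ('bb')

n(n+1)/2 = 9·10/2 = 45
Σ LCP = 0 + 1 + 3 + 1 + 2 + 0 + 2 + 1 + 2 = 12
distinct = 45 − 12 = 33

33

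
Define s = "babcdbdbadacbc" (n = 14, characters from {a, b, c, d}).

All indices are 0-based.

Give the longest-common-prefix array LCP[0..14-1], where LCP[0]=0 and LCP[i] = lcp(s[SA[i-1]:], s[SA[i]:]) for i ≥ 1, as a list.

[0, 1, 1, 0, 2, 1, 2, 1, 0, 1, 1, 0, 1, 2]

sorted suffixes:
  #0 SA[0]=1  'abcdbdbadacbc'
  #1 SA[1]=10  'acbc'
  #2 SA[2]=8  'adacbc'
  #3 SA[3]=0  'babcdbdbadacbc'
  #4 SA[4]=7  'badacbc'
  #5 SA[5]=12  'bc'
  #6 SA[6]=2  'bcdbdbadacbc'
  #7 SA[7]=5  'bdbadacbc'
  #8 SA[8]=13  'c'
  #9 SA[9]=11  'cbc'
  #10 SA[10]=3  'cdbdbadacbc'
  #11 SA[11]=9  'dacbc'
  #12 SA[12]=6  'dbadacbc'
  #13 SA[13]=4  'dbdbadacbc'

SA = [1, 10, 8, 0, 7, 12, 2, 5, 13, 11, 3, 9, 6, 4]
i: (SA[i-1],SA[i]) lcp shared
  1: (1,10) 1 'a'
  2: (10,8) 1 'a'
  3: (8,0) 0 ''
  4: (0,7) 2 'ba'
  5: (7,12) 1 'b'
  6: (12,2) 2 'bc'
  7: (2,5) 1 'b'
  8: (5,13) 0 ''
  9: (13,11) 1 'c'
  10: (11,3) 1 'c'
  11: (3,9) 0 ''
  12: (9,6) 1 'd'
  13: (6,4) 2 'db'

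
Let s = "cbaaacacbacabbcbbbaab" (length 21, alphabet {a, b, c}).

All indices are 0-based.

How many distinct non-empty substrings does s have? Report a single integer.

sorted suffixes:
  #0 SA[0]=2  'aaacacbacabbcbbbaab'
  #1 SA[1]=18  'aab'
  #2 SA[2]=3  'aacacbacabbcbbbaab'
  #3 SA[3]=19  'ab'
  #4 SA[4]=11  'abbcbbbaab'
  #5 SA[5]=9  'acabbcbbbaab'
  #6 SA[6]=4  'acacbacabbcbbbaab'
  #7 SA[7]=6  'acbacabbcbbbaab'
  #8 SA[8]=20  'b'
  #9 SA[9]=1  'baaacacbacabbcbbbaab'
  #10 SA[10]=17  'baab'
  #11 SA[11]=8  'bacabbcbbbaab'
  #12 SA[12]=16  'bbaab'
  #13 SA[13]=15  'bbbaab'
  #14 SA[14]=12  'bbcbbbaab'
  #15 SA[15]=13  'bcbbbaab'
  #16 SA[16]=10  'cabbcbbbaab'
  #17 SA[17]=5  'cacbacabbcbbbaab'
  #18 SA[18]=0  'cbaaacacbacabbcbbbaab'
  #19 SA[19]=7  'cbacabbcbbbaab'
  #20 SA[20]=14  'cbbbaab'

SA = [2, 18, 3, 19, 11, 9, 4, 6, 20, 1, 17, 8, 16, 15, 12, 13, 10, 5, 0, 7, 14]
[i] adj suffixes → lcp
  [1] 2/18 → 2 ('aa')
  [2] 18/3 → 2 ('aa')
  [3] 3/19 → 1 ('a')
  [4] 19/11 → 2 ('ab')
  [5] 11/9 → 1 ('a')
  [6] 9/4 → 3 ('aca')
  [7] 4/6 → 2 ('ac')
  [8] 6/20 → 0 ('')
  [9] 20/1 → 1 ('b')
  [10] 1/17 → 3 ('baa')
  [11] 17/8 → 2 ('ba')
  [12] 8/16 → 1 ('b')
  [13] 16/15 → 2 ('bb')
  [14] 15/12 → 2 ('bb')
  [15] 12/13 → 1 ('b')
  [16] 13/10 → 0 ('')
  [17] 10/5 → 2 ('ca')
  [18] 5/0 → 1 ('c')
  [19] 0/7 → 3 ('cba')
  [20] 7/14 → 2 ('cb')

n(n+1)/2 = 21·22/2 = 231
Σ LCP = 0 + 2 + 2 + 1 + 2 + 1 + 3 + 2 + 0 + 1 + 3 + 2 + 1 + 2 + 2 + 1 + 0 + 2 + 1 + 3 + 2 = 33
distinct = 231 − 33 = 198

198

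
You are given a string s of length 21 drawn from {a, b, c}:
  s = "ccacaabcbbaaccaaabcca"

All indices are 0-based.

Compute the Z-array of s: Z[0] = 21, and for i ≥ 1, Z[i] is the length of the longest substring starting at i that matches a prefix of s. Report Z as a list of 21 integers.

Z[0]=21
i=1: i≥r, start 0; Z[1]=1 extend→box=[1,2)
i=2: i≥r, start 0; Z[2]=0
i=3: i≥r, start 0; Z[3]=1 extend→box=[3,4)
i=4: i≥r, start 0; Z[4]=0
i=5: i≥r, start 0; Z[5]=0
i=6: i≥r, start 0; Z[6]=0
i=7: i≥r, start 0; Z[7]=1 extend→box=[7,8)
i=8: i≥r, start 0; Z[8]=0
i=9: i≥r, start 0; Z[9]=0
i=10: i≥r, start 0; Z[10]=0
i=11: i≥r, start 0; Z[11]=0
i=12: i≥r, start 0; Z[12]=3 extend→box=[12,15)
i=13: min(r-i=2, Z[1]=1)=1; Z[13]=1
i=14: min(r-i=1, Z[2]=0)=0; Z[14]=0
i=15: i≥r, start 0; Z[15]=0
i=16: i≥r, start 0; Z[16]=0
i=17: i≥r, start 0; Z[17]=0
i=18: i≥r, start 0; Z[18]=3 extend→box=[18,21)
i=19: min(r-i=2, Z[1]=1)=1; Z[19]=1
i=20: min(r-i=1, Z[2]=0)=0; Z[20]=0

[21, 1, 0, 1, 0, 0, 0, 1, 0, 0, 0, 0, 3, 1, 0, 0, 0, 0, 3, 1, 0]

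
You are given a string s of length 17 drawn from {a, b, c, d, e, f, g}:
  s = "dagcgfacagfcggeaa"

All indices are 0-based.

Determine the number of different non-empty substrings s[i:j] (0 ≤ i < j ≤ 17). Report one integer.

139

rank→(start, suffix):
  0 → (16, 'a')
  1 → (15, 'aa')
  2 → (6, 'acagfcggeaa')
  3 → (1, 'agcgfacagfcggeaa')
  4 → (8, 'agfcggeaa')
  5 → (7, 'cagfcggeaa')
  6 → (3, 'cgfacagfcggeaa')
  7 → (11, 'cggeaa')
  8 → (0, 'dagcgfacagfcggeaa')
  9 → (14, 'eaa')
  10 → (5, 'facagfcggeaa')
  11 → (10, 'fcggeaa')
  12 → (2, 'gcgfacagfcggeaa')
  13 → (13, 'geaa')
  14 → (4, 'gfacagfcggeaa')
  15 → (9, 'gfcggeaa')
  16 → (12, 'ggeaa')

SA = [16, 15, 6, 1, 8, 7, 3, 11, 0, 14, 5, 10, 2, 13, 4, 9, 12]
rank  pair      lcp
   1  s[16:],s[15:]  1  'a'
   2  s[15:],s[6:]  1  'a'
   3  s[6:],s[1:]  1  'a'
   4  s[1:],s[8:]  2  'ag'
   5  s[8:],s[7:]  0  ''
   6  s[7:],s[3:]  1  'c'
   7  s[3:],s[11:]  2  'cg'
   8  s[11:],s[0:]  0  ''
   9  s[0:],s[14:]  0  ''
  10  s[14:],s[5:]  0  ''
  11  s[5:],s[10:]  1  'f'
  12  s[10:],s[2:]  0  ''
  13  s[2:],s[13:]  1  'g'
  14  s[13:],s[4:]  1  'g'
  15  s[4:],s[9:]  2  'gf'
  16  s[9:],s[12:]  1  'g'

n(n+1)/2 = 17·18/2 = 153
Σ LCP = 0 + 1 + 1 + 1 + 2 + 0 + 1 + 2 + 0 + 0 + 0 + 1 + 0 + 1 + 1 + 2 + 1 = 14
distinct = 153 − 14 = 139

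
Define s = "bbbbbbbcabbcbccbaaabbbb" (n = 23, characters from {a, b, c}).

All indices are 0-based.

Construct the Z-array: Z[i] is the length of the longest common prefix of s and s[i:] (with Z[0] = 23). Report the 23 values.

Z[0]=23
i=1: fresh scan; Z[1]=6 grow→box=[1,7)
i=2: min(r-i=5, Z[1]=6)=5; Z[2]=5
i=3: min(r-i=4, Z[2]=5)=4; Z[3]=4
i=4: min(r-i=3, Z[3]=4)=3; Z[4]=3
i=5: min(r-i=2, Z[4]=3)=2; Z[5]=2
i=6: min(r-i=1, Z[5]=2)=1; Z[6]=1
i=7: fresh scan; Z[7]=0
i=8: fresh scan; Z[8]=0
i=9: fresh scan; Z[9]=2 grow→box=[9,11)
i=10: min(r-i=1, Z[1]=6)=1; Z[10]=1
i=11: fresh scan; Z[11]=0
i=12: fresh scan; Z[12]=1 grow→box=[12,13)
i=13: fresh scan; Z[13]=0
i=14: fresh scan; Z[14]=0
i=15: fresh scan; Z[15]=1 grow→box=[15,16)
i=16: fresh scan; Z[16]=0
i=17: fresh scan; Z[17]=0
i=18: fresh scan; Z[18]=0
i=19: fresh scan; Z[19]=4 grow→box=[19,23)
i=20: min(r-i=3, Z[1]=6)=3; Z[20]=3
i=21: min(r-i=2, Z[2]=5)=2; Z[21]=2
i=22: min(r-i=1, Z[3]=4)=1; Z[22]=1

[23, 6, 5, 4, 3, 2, 1, 0, 0, 2, 1, 0, 1, 0, 0, 1, 0, 0, 0, 4, 3, 2, 1]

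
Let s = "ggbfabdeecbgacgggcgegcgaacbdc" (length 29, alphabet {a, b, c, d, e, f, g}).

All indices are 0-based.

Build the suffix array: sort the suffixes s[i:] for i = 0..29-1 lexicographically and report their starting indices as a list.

rank→(start, suffix):
  0 → (23, 'aacbdc')
  1 → (4, 'abdeecbgacgggcgegcgaacbdc')
  2 → (24, 'acbdc')
  3 → (12, 'acgggcgegcgaacbdc')
  4 → (26, 'bdc')
  5 → (5, 'bdeecbgacgggcgegcgaacbdc')
  6 → (2, 'bfabdeecbgacgggcgegcgaacbdc')
  7 → (10, 'bgacgggcgegcgaacbdc')
  8 → (28, 'c')
  9 → (25, 'cbdc')
  10 → (9, 'cbgacgggcgegcgaacbdc')
  11 → (21, 'cgaacbdc')
  12 → (17, 'cgegcgaacbdc')
  13 → (13, 'cgggcgegcgaacbdc')
  14 → (27, 'dc')
  15 → (6, 'deecbgacgggcgegcgaacbdc')
  16 → (8, 'ecbgacgggcgegcgaacbdc')
  17 → (7, 'eecbgacgggcgegcgaacbdc')
  18 → (19, 'egcgaacbdc')
  19 → (3, 'fabdeecbgacgggcgegcgaacbdc')
  20 → (22, 'gaacbdc')
  21 → (11, 'gacgggcgegcgaacbdc')
  22 → (1, 'gbfabdeecbgacgggcgegcgaacbdc')
  23 → (20, 'gcgaacbdc')
  24 → (16, 'gcgegcgaacbdc')
  25 → (18, 'gegcgaacbdc')
  26 → (0, 'ggbfabdeecbgacgggcgegcgaacbdc')
  27 → (15, 'ggcgegcgaacbdc')
  28 → (14, 'gggcgegcgaacbdc')

[23, 4, 24, 12, 26, 5, 2, 10, 28, 25, 9, 21, 17, 13, 27, 6, 8, 7, 19, 3, 22, 11, 1, 20, 16, 18, 0, 15, 14]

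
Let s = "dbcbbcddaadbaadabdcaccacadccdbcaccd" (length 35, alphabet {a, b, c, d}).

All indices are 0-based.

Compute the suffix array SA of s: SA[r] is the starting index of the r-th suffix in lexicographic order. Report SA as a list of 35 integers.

rank→(start, suffix):
  0 → (12, 'aadabdcaccacadccdbcaccd')
  1 → (8, 'aadbaadabdcaccacadccdbcaccd')
  2 → (15, 'abdcaccacadccdbcaccd')
  3 → (22, 'acadccdbcaccd')
  4 → (19, 'accacadccdbcaccd')
  5 → (31, 'accd')
  6 → (13, 'adabdcaccacadccdbcaccd')
  7 → (9, 'adbaadabdcaccacadccdbcaccd')
  8 → (24, 'adccdbcaccd')
  9 → (11, 'baadabdcaccacadccdbcaccd')
  10 → (3, 'bbcddaadbaadabdcaccacadccdbcaccd')
  11 → (29, 'bcaccd')
  12 → (1, 'bcbbcddaadbaadabdcaccacadccdbcaccd')
  13 → (4, 'bcddaadbaadabdcaccacadccdbcaccd')
  14 → (16, 'bdcaccacadccdbcaccd')
  15 → (21, 'cacadccdbcaccd')
  16 → (18, 'caccacadccdbcaccd')
  17 → (30, 'caccd')
  18 → (23, 'cadccdbcaccd')
  19 → (2, 'cbbcddaadbaadabdcaccacadccdbcaccd')
  20 → (20, 'ccacadccdbcaccd')
  21 → (32, 'ccd')
  22 → (26, 'ccdbcaccd')
  23 → (33, 'cd')
  24 → (27, 'cdbcaccd')
  25 → (5, 'cddaadbaadabdcaccacadccdbcaccd')
  26 → (34, 'd')
  27 → (7, 'daadbaadabdcaccacadccdbcaccd')
  28 → (14, 'dabdcaccacadccdbcaccd')
  29 → (10, 'dbaadabdcaccacadccdbcaccd')
  30 → (28, 'dbcaccd')
  31 → (0, 'dbcbbcddaadbaadabdcaccacadccdbcaccd')
  32 → (17, 'dcaccacadccdbcaccd')
  33 → (25, 'dccdbcaccd')
  34 → (6, 'ddaadbaadabdcaccacadccdbcaccd')

[12, 8, 15, 22, 19, 31, 13, 9, 24, 11, 3, 29, 1, 4, 16, 21, 18, 30, 23, 2, 20, 32, 26, 33, 27, 5, 34, 7, 14, 10, 28, 0, 17, 25, 6]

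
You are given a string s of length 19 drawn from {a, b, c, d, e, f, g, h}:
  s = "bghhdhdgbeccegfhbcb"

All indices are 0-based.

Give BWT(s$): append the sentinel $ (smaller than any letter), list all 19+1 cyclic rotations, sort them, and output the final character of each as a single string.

rank  rotation              last
    0  $bghhdhdgbeccegfhbcb  b
    1  b$bghhdhdgbeccegfhbc  c
    2  bcb$bghhdhdgbeccegfh  h
    3  beccegfhbcb$bghhdhdg  g
    4  bghhdhdgbeccegfhbcb$  $
    5  cb$bghhdhdgbeccegfhb  b
    6  ccegfhbcb$bghhdhdgbe  e
    7  cegfhbcb$bghhdhdgbec  c
    8  dgbeccegfhbcb$bghhdh  h
    9  dhdgbeccegfhbcb$bghh  h
   10  eccegfhbcb$bghhdhdgb  b
   11  egfhbcb$bghhdhdgbecc  c
   12  fhbcb$bghhdhdgbecceg  g
   13  gbeccegfhbcb$bghhdhd  d
   14  gfhbcb$bghhdhdgbecce  e
   15  ghhdhdgbeccegfhbcb$b  b
   16  hbcb$bghhdhdgbeccegf  f
   17  hdgbeccegfhbcb$bghhd  d
   18  hdhdgbeccegfhbcb$bgh  h
   19  hhdhdgbeccegfhbcb$bg  g

bchg$bechhbcgdebfdhg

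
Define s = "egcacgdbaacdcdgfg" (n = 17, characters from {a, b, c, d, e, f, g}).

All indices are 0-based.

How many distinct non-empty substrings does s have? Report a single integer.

rank→(start, suffix):
  0 → (8, 'aacdcdgfg')
  1 → (9, 'acdcdgfg')
  2 → (3, 'acgdbaacdcdgfg')
  3 → (7, 'baacdcdgfg')
  4 → (2, 'cacgdbaacdcdgfg')
  5 → (10, 'cdcdgfg')
  6 → (12, 'cdgfg')
  7 → (4, 'cgdbaacdcdgfg')
  8 → (6, 'dbaacdcdgfg')
  9 → (11, 'dcdgfg')
  10 → (13, 'dgfg')
  11 → (0, 'egcacgdbaacdcdgfg')
  12 → (15, 'fg')
  13 → (16, 'g')
  14 → (1, 'gcacgdbaacdcdgfg')
  15 → (5, 'gdbaacdcdgfg')
  16 → (14, 'gfg')

SA = [8, 9, 3, 7, 2, 10, 12, 4, 6, 11, 13, 0, 15, 16, 1, 5, 14]
i: (SA[i-1],SA[i]) lcp shared
  1: (8,9) 1 'a'
  2: (9,3) 2 'ac'
  3: (3,7) 0 ''
  4: (7,2) 0 ''
  5: (2,10) 1 'c'
  6: (10,12) 2 'cd'
  7: (12,4) 1 'c'
  8: (4,6) 0 ''
  9: (6,11) 1 'd'
  10: (11,13) 1 'd'
  11: (13,0) 0 ''
  12: (0,15) 0 ''
  13: (15,16) 0 ''
  14: (16,1) 1 'g'
  15: (1,5) 1 'g'
  16: (5,14) 1 'g'

n(n+1)/2 = 17·18/2 = 153
Σ LCP = 0 + 1 + 2 + 0 + 0 + 1 + 2 + 1 + 0 + 1 + 1 + 0 + 0 + 0 + 1 + 1 + 1 = 12
distinct = 153 − 12 = 141

141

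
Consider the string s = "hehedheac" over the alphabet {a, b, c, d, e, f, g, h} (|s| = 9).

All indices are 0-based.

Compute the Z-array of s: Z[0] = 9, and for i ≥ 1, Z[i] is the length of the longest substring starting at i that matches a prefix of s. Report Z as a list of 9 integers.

[9, 0, 2, 0, 0, 2, 0, 0, 0]

Z[0]=9
i=1: i≥r, start 0; Z[1]=0
i=2: i≥r, start 0; Z[2]=2 extend→box=[2,4)
i=3: min(r-i=1, Z[1]=0)=0; Z[3]=0
i=4: i≥r, start 0; Z[4]=0
i=5: i≥r, start 0; Z[5]=2 extend→box=[5,7)
i=6: min(r-i=1, Z[1]=0)=0; Z[6]=0
i=7: i≥r, start 0; Z[7]=0
i=8: i≥r, start 0; Z[8]=0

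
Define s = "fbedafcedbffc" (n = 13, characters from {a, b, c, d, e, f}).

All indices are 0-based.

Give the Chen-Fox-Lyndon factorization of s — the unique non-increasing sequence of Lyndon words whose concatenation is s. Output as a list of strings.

["f", "bed", "afcedbffc"]

emit factor 1: 'f' (i=0, period=1)
emit factor 2: 'bed' (i=1, period=3)
emit factor 3: 'afcedbffc' (i=4, period=9)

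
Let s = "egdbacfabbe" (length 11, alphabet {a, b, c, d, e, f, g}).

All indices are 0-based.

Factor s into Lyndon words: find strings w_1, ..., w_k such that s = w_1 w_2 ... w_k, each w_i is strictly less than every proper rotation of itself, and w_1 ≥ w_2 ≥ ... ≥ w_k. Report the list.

["eg", "d", "b", "acf", "abbe"]

emit factor 1: 'eg' (i=0, period=2)
emit factor 2: 'd' (i=2, period=1)
emit factor 3: 'b' (i=3, period=1)
emit factor 4: 'acf' (i=4, period=3)
emit factor 5: 'abbe' (i=7, period=4)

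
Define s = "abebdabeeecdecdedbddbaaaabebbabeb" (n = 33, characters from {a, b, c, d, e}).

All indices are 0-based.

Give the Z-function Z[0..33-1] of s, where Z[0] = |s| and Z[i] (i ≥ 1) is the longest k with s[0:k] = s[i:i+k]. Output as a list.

Z[0]=33
i=1: outside box; Z[1]=0
i=2: outside box; Z[2]=0
i=3: outside box; Z[3]=0
i=4: outside box; Z[4]=0
i=5: outside box; Z[5]=3 extend→box=[5,8)
i=6: min(r-i=2, Z[1]=0)=0; Z[6]=0
i=7: min(r-i=1, Z[2]=0)=0; Z[7]=0
i=8: outside box; Z[8]=0
i=9: outside box; Z[9]=0
i=10: outside box; Z[10]=0
i=11: outside box; Z[11]=0
i=12: outside box; Z[12]=0
i=13: outside box; Z[13]=0
i=14: outside box; Z[14]=0
i=15: outside box; Z[15]=0
i=16: outside box; Z[16]=0
i=17: outside box; Z[17]=0
i=18: outside box; Z[18]=0
i=19: outside box; Z[19]=0
i=20: outside box; Z[20]=0
i=21: outside box; Z[21]=1 extend→box=[21,22)
i=22: outside box; Z[22]=1 extend→box=[22,23)
i=23: outside box; Z[23]=1 extend→box=[23,24)
i=24: outside box; Z[24]=4 extend→box=[24,28)
i=25: min(r-i=3, Z[1]=0)=0; Z[25]=0
i=26: min(r-i=2, Z[2]=0)=0; Z[26]=0
i=27: min(r-i=1, Z[3]=0)=0; Z[27]=0
i=28: outside box; Z[28]=0
i=29: outside box; Z[29]=4 extend→box=[29,33)
i=30: min(r-i=3, Z[1]=0)=0; Z[30]=0
i=31: min(r-i=2, Z[2]=0)=0; Z[31]=0
i=32: min(r-i=1, Z[3]=0)=0; Z[32]=0

[33, 0, 0, 0, 0, 3, 0, 0, 0, 0, 0, 0, 0, 0, 0, 0, 0, 0, 0, 0, 0, 1, 1, 1, 4, 0, 0, 0, 0, 4, 0, 0, 0]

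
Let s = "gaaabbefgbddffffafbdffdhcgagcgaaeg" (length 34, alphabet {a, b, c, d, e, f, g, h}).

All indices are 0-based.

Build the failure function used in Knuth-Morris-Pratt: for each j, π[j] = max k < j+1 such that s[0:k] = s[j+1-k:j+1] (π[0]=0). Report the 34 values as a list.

π[0] = 0
j=1 s[j]='a': π[1]=0 (border '')
j=2 s[j]='a': π[2]=0 (border '')
j=3 s[j]='a': π[3]=0 (border '')
j=4 s[j]='b': π[4]=0 (border '')
j=5 s[j]='b': π[5]=0 (border '')
j=6 s[j]='e': π[6]=0 (border '')
j=7 s[j]='f': π[7]=0 (border '')
j=8 s[j]='g': π[8]=1 (border 'g')
j=9 s[j]='b': k: 1→0; π[9]=0 (border '')
j=10 s[j]='d': π[10]=0 (border '')
j=11 s[j]='d': π[11]=0 (border '')
j=12 s[j]='f': π[12]=0 (border '')
j=13 s[j]='f': π[13]=0 (border '')
j=14 s[j]='f': π[14]=0 (border '')
j=15 s[j]='f': π[15]=0 (border '')
j=16 s[j]='a': π[16]=0 (border '')
j=17 s[j]='f': π[17]=0 (border '')
j=18 s[j]='b': π[18]=0 (border '')
j=19 s[j]='d': π[19]=0 (border '')
j=20 s[j]='f': π[20]=0 (border '')
j=21 s[j]='f': π[21]=0 (border '')
j=22 s[j]='d': π[22]=0 (border '')
j=23 s[j]='h': π[23]=0 (border '')
j=24 s[j]='c': π[24]=0 (border '')
j=25 s[j]='g': π[25]=1 (border 'g')
j=26 s[j]='a': π[26]=2 (border 'ga')
j=27 s[j]='g': k: 2→0; π[27]=1 (border 'g')
j=28 s[j]='c': k: 1→0; π[28]=0 (border '')
j=29 s[j]='g': π[29]=1 (border 'g')
j=30 s[j]='a': π[30]=2 (border 'ga')
j=31 s[j]='a': π[31]=3 (border 'gaa')
j=32 s[j]='e': k: 3→0; π[32]=0 (border '')
j=33 s[j]='g': π[33]=1 (border 'g')

[0, 0, 0, 0, 0, 0, 0, 0, 1, 0, 0, 0, 0, 0, 0, 0, 0, 0, 0, 0, 0, 0, 0, 0, 0, 1, 2, 1, 0, 1, 2, 3, 0, 1]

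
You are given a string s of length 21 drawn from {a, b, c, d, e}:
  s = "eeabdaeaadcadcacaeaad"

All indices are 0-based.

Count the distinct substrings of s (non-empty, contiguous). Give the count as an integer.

rank→(start, suffix):
  0 → (18, 'aad')
  1 → (7, 'aadcadcacaeaad')
  2 → (2, 'abdaeaadcadcacaeaad')
  3 → (14, 'acaeaad')
  4 → (19, 'ad')
  5 → (11, 'adcacaeaad')
  6 → (8, 'adcadcacaeaad')
  7 → (16, 'aeaad')
  8 → (5, 'aeaadcadcacaeaad')
  9 → (3, 'bdaeaadcadcacaeaad')
  10 → (13, 'cacaeaad')
  11 → (10, 'cadcacaeaad')
  12 → (15, 'caeaad')
  13 → (20, 'd')
  14 → (4, 'daeaadcadcacaeaad')
  15 → (12, 'dcacaeaad')
  16 → (9, 'dcadcacaeaad')
  17 → (17, 'eaad')
  18 → (6, 'eaadcadcacaeaad')
  19 → (1, 'eabdaeaadcadcacaeaad')
  20 → (0, 'eeabdaeaadcadcacaeaad')

SA = [18, 7, 2, 14, 19, 11, 8, 16, 5, 3, 13, 10, 15, 20, 4, 12, 9, 17, 6, 1, 0]
[i] adj suffixes → lcp
  [1] 18/7 → 3 ('aad')
  [2] 7/2 → 1 ('a')
  [3] 2/14 → 1 ('a')
  [4] 14/19 → 1 ('a')
  [5] 19/11 → 2 ('ad')
  [6] 11/8 → 4 ('adca')
  [7] 8/16 → 1 ('a')
  [8] 16/5 → 5 ('aeaad')
  [9] 5/3 → 0 ('')
  [10] 3/13 → 0 ('')
  [11] 13/10 → 2 ('ca')
  [12] 10/15 → 2 ('ca')
  [13] 15/20 → 0 ('')
  [14] 20/4 → 1 ('d')
  [15] 4/12 → 1 ('d')
  [16] 12/9 → 3 ('dca')
  [17] 9/17 → 0 ('')
  [18] 17/6 → 4 ('eaad')
  [19] 6/1 → 2 ('ea')
  [20] 1/0 → 1 ('e')

n(n+1)/2 = 21·22/2 = 231
Σ LCP = 0 + 3 + 1 + 1 + 1 + 2 + 4 + 1 + 5 + 0 + 0 + 2 + 2 + 0 + 1 + 1 + 3 + 0 + 4 + 2 + 1 = 34
distinct = 231 − 34 = 197

197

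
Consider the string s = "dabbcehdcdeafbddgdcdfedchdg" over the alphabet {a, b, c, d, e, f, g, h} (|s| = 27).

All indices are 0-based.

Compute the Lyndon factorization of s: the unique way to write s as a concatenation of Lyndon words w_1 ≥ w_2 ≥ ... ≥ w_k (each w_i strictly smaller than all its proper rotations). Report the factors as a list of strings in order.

emit factor 1: 'd' (i=0, period=1)
emit factor 2: 'abbcehdcdeafbddgdcdfedchdg' (i=1, period=26)

["d", "abbcehdcdeafbddgdcdfedchdg"]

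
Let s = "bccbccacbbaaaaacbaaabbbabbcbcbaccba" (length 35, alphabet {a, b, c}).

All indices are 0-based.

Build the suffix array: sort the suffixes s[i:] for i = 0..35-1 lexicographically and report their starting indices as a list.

sorted suffixes:
  #0 SA[0]=34  'a'
  #1 SA[1]=10  'aaaaacbaaabbbabbcbcbaccba'
  #2 SA[2]=11  'aaaacbaaabbbabbcbcbaccba'
  #3 SA[3]=17  'aaabbbabbcbcbaccba'
  #4 SA[4]=12  'aaacbaaabbbabbcbcbaccba'
  #5 SA[5]=18  'aabbbabbcbcbaccba'
  #6 SA[6]=13  'aacbaaabbbabbcbcbaccba'
  #7 SA[7]=19  'abbbabbcbcbaccba'
  #8 SA[8]=23  'abbcbcbaccba'
  #9 SA[9]=14  'acbaaabbbabbcbcbaccba'
  #10 SA[10]=6  'acbbaaaaacbaaabbbabbcbcbaccba'
  #11 SA[11]=30  'accba'
  #12 SA[12]=33  'ba'
  #13 SA[13]=9  'baaaaacbaaabbbabbcbcbaccba'
  #14 SA[14]=16  'baaabbbabbcbcbaccba'
  #15 SA[15]=22  'babbcbcbaccba'
  #16 SA[16]=29  'baccba'
  #17 SA[17]=8  'bbaaaaacbaaabbbabbcbcbaccba'
  #18 SA[18]=21  'bbabbcbcbaccba'
  #19 SA[19]=20  'bbbabbcbcbaccba'
  #20 SA[20]=24  'bbcbcbaccba'
  #21 SA[21]=27  'bcbaccba'
  #22 SA[22]=25  'bcbcbaccba'
  #23 SA[23]=3  'bccacbbaaaaacbaaabbbabbcbcbaccba'
  #24 SA[24]=0  'bccbccacbbaaaaacbaaabbbabbcbcbaccba'
  #25 SA[25]=5  'cacbbaaaaacbaaabbbabbcbcbaccba'
  #26 SA[26]=32  'cba'
  #27 SA[27]=15  'cbaaabbbabbcbcbaccba'
  #28 SA[28]=28  'cbaccba'
  #29 SA[29]=7  'cbbaaaaacbaaabbbabbcbcbaccba'
  #30 SA[30]=26  'cbcbaccba'
  #31 SA[31]=2  'cbccacbbaaaaacbaaabbbabbcbcbaccba'
  #32 SA[32]=4  'ccacbbaaaaacbaaabbbabbcbcbaccba'
  #33 SA[33]=31  'ccba'
  #34 SA[34]=1  'ccbccacbbaaaaacbaaabbbabbcbcbaccba'

[34, 10, 11, 17, 12, 18, 13, 19, 23, 14, 6, 30, 33, 9, 16, 22, 29, 8, 21, 20, 24, 27, 25, 3, 0, 5, 32, 15, 28, 7, 26, 2, 4, 31, 1]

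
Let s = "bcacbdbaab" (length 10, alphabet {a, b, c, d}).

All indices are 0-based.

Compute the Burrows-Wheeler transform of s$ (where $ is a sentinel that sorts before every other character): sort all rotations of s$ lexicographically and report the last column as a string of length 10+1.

rank  rotation     last
    0  $bcacbdbaab  b
    1  aab$bcacbdb  b
    2  ab$bcacbdba  a
    3  acbdbaab$bc  c
    4  b$bcacbdbaa  a
    5  baab$bcacbd  d
    6  bcacbdbaab$  $
    7  bdbaab$bcac  c
    8  cacbdbaab$b  b
    9  cbdbaab$bca  a
   10  dbaab$bcacb  b

bbacad$cbab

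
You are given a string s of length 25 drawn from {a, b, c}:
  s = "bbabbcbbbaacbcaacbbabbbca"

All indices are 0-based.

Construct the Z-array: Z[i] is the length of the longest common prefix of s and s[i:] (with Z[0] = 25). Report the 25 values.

[25, 1, 0, 2, 1, 0, 2, 3, 1, 0, 0, 0, 1, 0, 0, 0, 0, 5, 1, 0, 2, 2, 1, 0, 0]

Z[0]=25
i=1: i≥r, start 0; Z[1]=1 grow→box=[1,2)
i=2: i≥r, start 0; Z[2]=0
i=3: i≥r, start 0; Z[3]=2 grow→box=[3,5)
i=4: min(r-i=1, Z[1]=1)=1; Z[4]=1
i=5: i≥r, start 0; Z[5]=0
i=6: i≥r, start 0; Z[6]=2 grow→box=[6,8)
i=7: min(r-i=1, Z[1]=1)=1; Z[7]=3 grow→box=[7,10)
i=8: min(r-i=2, Z[1]=1)=1; Z[8]=1
i=9: min(r-i=1, Z[2]=0)=0; Z[9]=0
i=10: i≥r, start 0; Z[10]=0
i=11: i≥r, start 0; Z[11]=0
i=12: i≥r, start 0; Z[12]=1 grow→box=[12,13)
i=13: i≥r, start 0; Z[13]=0
i=14: i≥r, start 0; Z[14]=0
i=15: i≥r, start 0; Z[15]=0
i=16: i≥r, start 0; Z[16]=0
i=17: i≥r, start 0; Z[17]=5 grow→box=[17,22)
i=18: min(r-i=4, Z[1]=1)=1; Z[18]=1
i=19: min(r-i=3, Z[2]=0)=0; Z[19]=0
i=20: min(r-i=2, Z[3]=2)=2; Z[20]=2
i=21: min(r-i=1, Z[4]=1)=1; Z[21]=2 grow→box=[21,23)
i=22: min(r-i=1, Z[1]=1)=1; Z[22]=1
i=23: i≥r, start 0; Z[23]=0
i=24: i≥r, start 0; Z[24]=0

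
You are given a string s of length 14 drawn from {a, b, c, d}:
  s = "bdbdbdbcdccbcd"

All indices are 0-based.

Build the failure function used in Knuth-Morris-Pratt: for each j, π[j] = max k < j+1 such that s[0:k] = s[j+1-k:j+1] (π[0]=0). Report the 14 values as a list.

π[0] = 0
j=1 s[j]='d': π[1]=0 (border '')
j=2 s[j]='b': π[2]=1 (border 'b')
j=3 s[j]='d': π[3]=2 (border 'bd')
j=4 s[j]='b': π[4]=3 (border 'bdb')
j=5 s[j]='d': π[5]=4 (border 'bdbd')
j=6 s[j]='b': π[6]=5 (border 'bdbdb')
j=7 s[j]='c': k: 5→3→1→0; π[7]=0 (border '')
j=8 s[j]='d': π[8]=0 (border '')
j=9 s[j]='c': π[9]=0 (border '')
j=10 s[j]='c': π[10]=0 (border '')
j=11 s[j]='b': π[11]=1 (border 'b')
j=12 s[j]='c': k: 1→0; π[12]=0 (border '')
j=13 s[j]='d': π[13]=0 (border '')

[0, 0, 1, 2, 3, 4, 5, 0, 0, 0, 0, 1, 0, 0]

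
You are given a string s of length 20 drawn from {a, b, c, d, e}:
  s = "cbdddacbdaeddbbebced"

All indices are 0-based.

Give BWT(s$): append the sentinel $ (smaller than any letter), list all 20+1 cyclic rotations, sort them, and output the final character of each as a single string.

ddddeccba$bedbddebbca

rank  rotation               last
    0  $cbdddacbdaeddbbebced  d
    1  acbdaeddbbebced$cbddd  d
    2  aeddbbebced$cbdddacbd  d
    3  bbebced$cbdddacbdaedd  d
    4  bced$cbdddacbdaeddbbe  e
    5  bdaeddbbebced$cbdddac  c
    6  bdddacbdaeddbbebced$c  c
    7  bebced$cbdddacbdaeddb  b
    8  cbdaeddbbebced$cbddda  a
    9  cbdddacbdaeddbbebced$  $
   10  ced$cbdddacbdaeddbbeb  b
   11  d$cbdddacbdaeddbbebce  e
   12  dacbdaeddbbebced$cbdd  d
   13  daeddbbebced$cbdddacb  b
   14  dbbebced$cbdddacbdaed  d
   15  ddacbdaeddbbebced$cbd  d
   16  ddbbebced$cbdddacbdae  e
   17  dddacbdaeddbbebced$cb  b
   18  ebced$cbdddacbdaeddbb  b
   19  ed$cbdddacbdaeddbbebc  c
   20  eddbbebced$cbdddacbda  a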